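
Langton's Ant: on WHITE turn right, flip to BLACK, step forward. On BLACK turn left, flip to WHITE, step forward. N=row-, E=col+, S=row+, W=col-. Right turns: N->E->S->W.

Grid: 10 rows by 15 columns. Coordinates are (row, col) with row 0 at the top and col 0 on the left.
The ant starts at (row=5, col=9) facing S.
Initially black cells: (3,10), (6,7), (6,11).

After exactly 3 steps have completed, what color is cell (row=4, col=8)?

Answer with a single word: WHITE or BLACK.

Answer: BLACK

Derivation:
Step 1: on WHITE (5,9): turn R to W, flip to black, move to (5,8). |black|=4
Step 2: on WHITE (5,8): turn R to N, flip to black, move to (4,8). |black|=5
Step 3: on WHITE (4,8): turn R to E, flip to black, move to (4,9). |black|=6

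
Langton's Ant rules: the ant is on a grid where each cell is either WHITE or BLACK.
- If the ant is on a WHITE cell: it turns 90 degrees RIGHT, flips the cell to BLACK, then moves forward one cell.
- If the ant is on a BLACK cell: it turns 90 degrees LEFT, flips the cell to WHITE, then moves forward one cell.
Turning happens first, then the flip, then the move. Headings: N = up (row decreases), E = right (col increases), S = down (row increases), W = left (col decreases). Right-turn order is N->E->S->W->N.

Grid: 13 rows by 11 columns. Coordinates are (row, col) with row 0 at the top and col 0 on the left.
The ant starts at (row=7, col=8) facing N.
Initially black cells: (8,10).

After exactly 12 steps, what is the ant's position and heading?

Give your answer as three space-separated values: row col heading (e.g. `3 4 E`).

Step 1: on WHITE (7,8): turn R to E, flip to black, move to (7,9). |black|=2
Step 2: on WHITE (7,9): turn R to S, flip to black, move to (8,9). |black|=3
Step 3: on WHITE (8,9): turn R to W, flip to black, move to (8,8). |black|=4
Step 4: on WHITE (8,8): turn R to N, flip to black, move to (7,8). |black|=5
Step 5: on BLACK (7,8): turn L to W, flip to white, move to (7,7). |black|=4
Step 6: on WHITE (7,7): turn R to N, flip to black, move to (6,7). |black|=5
Step 7: on WHITE (6,7): turn R to E, flip to black, move to (6,8). |black|=6
Step 8: on WHITE (6,8): turn R to S, flip to black, move to (7,8). |black|=7
Step 9: on WHITE (7,8): turn R to W, flip to black, move to (7,7). |black|=8
Step 10: on BLACK (7,7): turn L to S, flip to white, move to (8,7). |black|=7
Step 11: on WHITE (8,7): turn R to W, flip to black, move to (8,6). |black|=8
Step 12: on WHITE (8,6): turn R to N, flip to black, move to (7,6). |black|=9

Answer: 7 6 N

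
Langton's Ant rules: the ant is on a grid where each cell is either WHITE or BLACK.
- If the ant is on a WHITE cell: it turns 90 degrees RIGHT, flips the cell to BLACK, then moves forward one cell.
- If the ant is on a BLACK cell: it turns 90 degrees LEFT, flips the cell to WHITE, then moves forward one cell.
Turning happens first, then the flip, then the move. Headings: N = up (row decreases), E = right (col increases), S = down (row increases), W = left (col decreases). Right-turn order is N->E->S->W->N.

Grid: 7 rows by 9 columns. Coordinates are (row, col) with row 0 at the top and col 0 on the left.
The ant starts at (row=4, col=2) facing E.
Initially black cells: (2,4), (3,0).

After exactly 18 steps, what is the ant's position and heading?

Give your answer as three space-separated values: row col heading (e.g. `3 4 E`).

Step 1: on WHITE (4,2): turn R to S, flip to black, move to (5,2). |black|=3
Step 2: on WHITE (5,2): turn R to W, flip to black, move to (5,1). |black|=4
Step 3: on WHITE (5,1): turn R to N, flip to black, move to (4,1). |black|=5
Step 4: on WHITE (4,1): turn R to E, flip to black, move to (4,2). |black|=6
Step 5: on BLACK (4,2): turn L to N, flip to white, move to (3,2). |black|=5
Step 6: on WHITE (3,2): turn R to E, flip to black, move to (3,3). |black|=6
Step 7: on WHITE (3,3): turn R to S, flip to black, move to (4,3). |black|=7
Step 8: on WHITE (4,3): turn R to W, flip to black, move to (4,2). |black|=8
Step 9: on WHITE (4,2): turn R to N, flip to black, move to (3,2). |black|=9
Step 10: on BLACK (3,2): turn L to W, flip to white, move to (3,1). |black|=8
Step 11: on WHITE (3,1): turn R to N, flip to black, move to (2,1). |black|=9
Step 12: on WHITE (2,1): turn R to E, flip to black, move to (2,2). |black|=10
Step 13: on WHITE (2,2): turn R to S, flip to black, move to (3,2). |black|=11
Step 14: on WHITE (3,2): turn R to W, flip to black, move to (3,1). |black|=12
Step 15: on BLACK (3,1): turn L to S, flip to white, move to (4,1). |black|=11
Step 16: on BLACK (4,1): turn L to E, flip to white, move to (4,2). |black|=10
Step 17: on BLACK (4,2): turn L to N, flip to white, move to (3,2). |black|=9
Step 18: on BLACK (3,2): turn L to W, flip to white, move to (3,1). |black|=8

Answer: 3 1 W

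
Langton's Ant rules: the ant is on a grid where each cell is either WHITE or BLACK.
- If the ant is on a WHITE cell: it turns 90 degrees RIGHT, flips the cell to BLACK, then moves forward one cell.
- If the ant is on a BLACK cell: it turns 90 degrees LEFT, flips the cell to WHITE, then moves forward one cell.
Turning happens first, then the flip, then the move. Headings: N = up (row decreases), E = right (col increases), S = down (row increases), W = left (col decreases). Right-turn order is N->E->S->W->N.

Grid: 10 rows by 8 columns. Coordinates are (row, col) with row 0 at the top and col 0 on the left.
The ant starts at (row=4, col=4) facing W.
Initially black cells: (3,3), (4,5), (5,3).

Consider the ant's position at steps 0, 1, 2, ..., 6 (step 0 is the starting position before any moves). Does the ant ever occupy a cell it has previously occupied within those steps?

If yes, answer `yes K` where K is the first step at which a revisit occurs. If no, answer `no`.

Answer: no

Derivation:
Step 1: on WHITE (4,4): turn R to N, flip to black, move to (3,4). |black|=4 — new cell
Step 2: on WHITE (3,4): turn R to E, flip to black, move to (3,5). |black|=5 — new cell
Step 3: on WHITE (3,5): turn R to S, flip to black, move to (4,5). |black|=6 — new cell
Step 4: on BLACK (4,5): turn L to E, flip to white, move to (4,6). |black|=5 — new cell
Step 5: on WHITE (4,6): turn R to S, flip to black, move to (5,6). |black|=6 — new cell
Step 6: on WHITE (5,6): turn R to W, flip to black, move to (5,5). |black|=7 — new cell
No revisit within 6 steps.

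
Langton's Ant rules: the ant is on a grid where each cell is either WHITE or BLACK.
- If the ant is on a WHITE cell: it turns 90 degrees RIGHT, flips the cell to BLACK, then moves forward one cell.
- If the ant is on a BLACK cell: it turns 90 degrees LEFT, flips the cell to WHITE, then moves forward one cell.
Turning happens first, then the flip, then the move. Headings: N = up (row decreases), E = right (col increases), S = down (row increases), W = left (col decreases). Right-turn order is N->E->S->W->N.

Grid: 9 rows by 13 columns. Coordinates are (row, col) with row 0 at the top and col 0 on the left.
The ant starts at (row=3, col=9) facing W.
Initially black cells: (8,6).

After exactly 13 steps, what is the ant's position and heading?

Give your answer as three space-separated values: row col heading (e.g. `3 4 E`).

Answer: 4 9 N

Derivation:
Step 1: on WHITE (3,9): turn R to N, flip to black, move to (2,9). |black|=2
Step 2: on WHITE (2,9): turn R to E, flip to black, move to (2,10). |black|=3
Step 3: on WHITE (2,10): turn R to S, flip to black, move to (3,10). |black|=4
Step 4: on WHITE (3,10): turn R to W, flip to black, move to (3,9). |black|=5
Step 5: on BLACK (3,9): turn L to S, flip to white, move to (4,9). |black|=4
Step 6: on WHITE (4,9): turn R to W, flip to black, move to (4,8). |black|=5
Step 7: on WHITE (4,8): turn R to N, flip to black, move to (3,8). |black|=6
Step 8: on WHITE (3,8): turn R to E, flip to black, move to (3,9). |black|=7
Step 9: on WHITE (3,9): turn R to S, flip to black, move to (4,9). |black|=8
Step 10: on BLACK (4,9): turn L to E, flip to white, move to (4,10). |black|=7
Step 11: on WHITE (4,10): turn R to S, flip to black, move to (5,10). |black|=8
Step 12: on WHITE (5,10): turn R to W, flip to black, move to (5,9). |black|=9
Step 13: on WHITE (5,9): turn R to N, flip to black, move to (4,9). |black|=10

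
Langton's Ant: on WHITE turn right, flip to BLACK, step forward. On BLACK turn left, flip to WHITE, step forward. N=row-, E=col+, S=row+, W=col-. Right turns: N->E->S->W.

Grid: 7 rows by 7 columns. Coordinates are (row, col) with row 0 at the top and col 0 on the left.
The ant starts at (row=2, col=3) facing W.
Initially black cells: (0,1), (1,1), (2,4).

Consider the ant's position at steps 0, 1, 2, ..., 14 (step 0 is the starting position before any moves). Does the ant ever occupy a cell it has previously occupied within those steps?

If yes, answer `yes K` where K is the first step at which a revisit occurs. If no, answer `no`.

Answer: yes 7

Derivation:
Step 1: on WHITE (2,3): turn R to N, flip to black, move to (1,3). |black|=4 — new cell
Step 2: on WHITE (1,3): turn R to E, flip to black, move to (1,4). |black|=5 — new cell
Step 3: on WHITE (1,4): turn R to S, flip to black, move to (2,4). |black|=6 — new cell
Step 4: on BLACK (2,4): turn L to E, flip to white, move to (2,5). |black|=5 — new cell
Step 5: on WHITE (2,5): turn R to S, flip to black, move to (3,5). |black|=6 — new cell
Step 6: on WHITE (3,5): turn R to W, flip to black, move to (3,4). |black|=7 — new cell
Step 7: on WHITE (3,4): turn R to N, flip to black, move to (2,4). |black|=8 — REVISIT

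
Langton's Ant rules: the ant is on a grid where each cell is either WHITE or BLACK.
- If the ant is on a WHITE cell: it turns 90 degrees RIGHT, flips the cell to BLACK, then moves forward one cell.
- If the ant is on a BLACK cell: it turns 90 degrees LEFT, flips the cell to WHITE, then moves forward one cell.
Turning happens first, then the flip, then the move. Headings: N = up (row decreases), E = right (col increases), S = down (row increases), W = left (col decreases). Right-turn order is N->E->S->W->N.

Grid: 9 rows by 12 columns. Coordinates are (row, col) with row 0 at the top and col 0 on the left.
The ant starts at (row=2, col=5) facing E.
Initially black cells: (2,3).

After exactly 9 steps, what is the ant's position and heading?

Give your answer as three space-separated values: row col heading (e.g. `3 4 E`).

Answer: 1 5 N

Derivation:
Step 1: on WHITE (2,5): turn R to S, flip to black, move to (3,5). |black|=2
Step 2: on WHITE (3,5): turn R to W, flip to black, move to (3,4). |black|=3
Step 3: on WHITE (3,4): turn R to N, flip to black, move to (2,4). |black|=4
Step 4: on WHITE (2,4): turn R to E, flip to black, move to (2,5). |black|=5
Step 5: on BLACK (2,5): turn L to N, flip to white, move to (1,5). |black|=4
Step 6: on WHITE (1,5): turn R to E, flip to black, move to (1,6). |black|=5
Step 7: on WHITE (1,6): turn R to S, flip to black, move to (2,6). |black|=6
Step 8: on WHITE (2,6): turn R to W, flip to black, move to (2,5). |black|=7
Step 9: on WHITE (2,5): turn R to N, flip to black, move to (1,5). |black|=8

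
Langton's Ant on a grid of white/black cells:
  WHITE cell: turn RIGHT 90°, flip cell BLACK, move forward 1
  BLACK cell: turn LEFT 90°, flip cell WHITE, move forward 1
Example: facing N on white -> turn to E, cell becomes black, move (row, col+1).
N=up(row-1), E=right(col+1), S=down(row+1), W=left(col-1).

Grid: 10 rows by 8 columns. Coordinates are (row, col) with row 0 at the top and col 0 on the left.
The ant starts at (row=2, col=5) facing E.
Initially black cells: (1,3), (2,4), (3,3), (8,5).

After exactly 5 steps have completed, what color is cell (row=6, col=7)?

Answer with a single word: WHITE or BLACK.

Step 1: on WHITE (2,5): turn R to S, flip to black, move to (3,5). |black|=5
Step 2: on WHITE (3,5): turn R to W, flip to black, move to (3,4). |black|=6
Step 3: on WHITE (3,4): turn R to N, flip to black, move to (2,4). |black|=7
Step 4: on BLACK (2,4): turn L to W, flip to white, move to (2,3). |black|=6
Step 5: on WHITE (2,3): turn R to N, flip to black, move to (1,3). |black|=7

Answer: WHITE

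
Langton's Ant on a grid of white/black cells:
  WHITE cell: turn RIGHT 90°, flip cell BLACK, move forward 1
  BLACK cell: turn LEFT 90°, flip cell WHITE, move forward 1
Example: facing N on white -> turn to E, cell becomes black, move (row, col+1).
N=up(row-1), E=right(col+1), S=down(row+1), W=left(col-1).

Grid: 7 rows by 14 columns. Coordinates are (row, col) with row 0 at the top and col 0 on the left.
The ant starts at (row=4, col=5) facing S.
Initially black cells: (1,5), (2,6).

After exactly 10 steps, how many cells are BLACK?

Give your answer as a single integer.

Answer: 8

Derivation:
Step 1: on WHITE (4,5): turn R to W, flip to black, move to (4,4). |black|=3
Step 2: on WHITE (4,4): turn R to N, flip to black, move to (3,4). |black|=4
Step 3: on WHITE (3,4): turn R to E, flip to black, move to (3,5). |black|=5
Step 4: on WHITE (3,5): turn R to S, flip to black, move to (4,5). |black|=6
Step 5: on BLACK (4,5): turn L to E, flip to white, move to (4,6). |black|=5
Step 6: on WHITE (4,6): turn R to S, flip to black, move to (5,6). |black|=6
Step 7: on WHITE (5,6): turn R to W, flip to black, move to (5,5). |black|=7
Step 8: on WHITE (5,5): turn R to N, flip to black, move to (4,5). |black|=8
Step 9: on WHITE (4,5): turn R to E, flip to black, move to (4,6). |black|=9
Step 10: on BLACK (4,6): turn L to N, flip to white, move to (3,6). |black|=8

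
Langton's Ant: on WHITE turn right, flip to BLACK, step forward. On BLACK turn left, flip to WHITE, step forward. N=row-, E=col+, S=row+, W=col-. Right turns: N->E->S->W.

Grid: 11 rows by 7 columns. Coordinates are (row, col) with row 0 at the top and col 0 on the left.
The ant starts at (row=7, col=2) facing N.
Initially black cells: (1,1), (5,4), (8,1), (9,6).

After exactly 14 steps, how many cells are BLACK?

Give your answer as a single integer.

Step 1: on WHITE (7,2): turn R to E, flip to black, move to (7,3). |black|=5
Step 2: on WHITE (7,3): turn R to S, flip to black, move to (8,3). |black|=6
Step 3: on WHITE (8,3): turn R to W, flip to black, move to (8,2). |black|=7
Step 4: on WHITE (8,2): turn R to N, flip to black, move to (7,2). |black|=8
Step 5: on BLACK (7,2): turn L to W, flip to white, move to (7,1). |black|=7
Step 6: on WHITE (7,1): turn R to N, flip to black, move to (6,1). |black|=8
Step 7: on WHITE (6,1): turn R to E, flip to black, move to (6,2). |black|=9
Step 8: on WHITE (6,2): turn R to S, flip to black, move to (7,2). |black|=10
Step 9: on WHITE (7,2): turn R to W, flip to black, move to (7,1). |black|=11
Step 10: on BLACK (7,1): turn L to S, flip to white, move to (8,1). |black|=10
Step 11: on BLACK (8,1): turn L to E, flip to white, move to (8,2). |black|=9
Step 12: on BLACK (8,2): turn L to N, flip to white, move to (7,2). |black|=8
Step 13: on BLACK (7,2): turn L to W, flip to white, move to (7,1). |black|=7
Step 14: on WHITE (7,1): turn R to N, flip to black, move to (6,1). |black|=8

Answer: 8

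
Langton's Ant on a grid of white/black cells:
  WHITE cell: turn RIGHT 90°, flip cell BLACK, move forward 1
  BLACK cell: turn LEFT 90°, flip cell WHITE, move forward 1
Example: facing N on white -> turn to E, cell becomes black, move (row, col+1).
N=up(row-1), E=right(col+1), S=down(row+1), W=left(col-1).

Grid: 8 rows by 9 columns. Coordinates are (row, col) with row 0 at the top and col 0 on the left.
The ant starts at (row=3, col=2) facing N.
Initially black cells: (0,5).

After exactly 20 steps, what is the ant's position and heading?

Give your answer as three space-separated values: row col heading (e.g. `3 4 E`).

Step 1: on WHITE (3,2): turn R to E, flip to black, move to (3,3). |black|=2
Step 2: on WHITE (3,3): turn R to S, flip to black, move to (4,3). |black|=3
Step 3: on WHITE (4,3): turn R to W, flip to black, move to (4,2). |black|=4
Step 4: on WHITE (4,2): turn R to N, flip to black, move to (3,2). |black|=5
Step 5: on BLACK (3,2): turn L to W, flip to white, move to (3,1). |black|=4
Step 6: on WHITE (3,1): turn R to N, flip to black, move to (2,1). |black|=5
Step 7: on WHITE (2,1): turn R to E, flip to black, move to (2,2). |black|=6
Step 8: on WHITE (2,2): turn R to S, flip to black, move to (3,2). |black|=7
Step 9: on WHITE (3,2): turn R to W, flip to black, move to (3,1). |black|=8
Step 10: on BLACK (3,1): turn L to S, flip to white, move to (4,1). |black|=7
Step 11: on WHITE (4,1): turn R to W, flip to black, move to (4,0). |black|=8
Step 12: on WHITE (4,0): turn R to N, flip to black, move to (3,0). |black|=9
Step 13: on WHITE (3,0): turn R to E, flip to black, move to (3,1). |black|=10
Step 14: on WHITE (3,1): turn R to S, flip to black, move to (4,1). |black|=11
Step 15: on BLACK (4,1): turn L to E, flip to white, move to (4,2). |black|=10
Step 16: on BLACK (4,2): turn L to N, flip to white, move to (3,2). |black|=9
Step 17: on BLACK (3,2): turn L to W, flip to white, move to (3,1). |black|=8
Step 18: on BLACK (3,1): turn L to S, flip to white, move to (4,1). |black|=7
Step 19: on WHITE (4,1): turn R to W, flip to black, move to (4,0). |black|=8
Step 20: on BLACK (4,0): turn L to S, flip to white, move to (5,0). |black|=7

Answer: 5 0 S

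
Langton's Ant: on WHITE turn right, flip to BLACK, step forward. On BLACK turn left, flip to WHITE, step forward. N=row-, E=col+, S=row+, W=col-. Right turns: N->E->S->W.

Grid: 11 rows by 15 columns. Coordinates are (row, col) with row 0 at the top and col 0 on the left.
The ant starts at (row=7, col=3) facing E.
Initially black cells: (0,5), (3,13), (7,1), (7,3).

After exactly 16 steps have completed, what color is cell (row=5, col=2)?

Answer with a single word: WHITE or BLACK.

Step 1: on BLACK (7,3): turn L to N, flip to white, move to (6,3). |black|=3
Step 2: on WHITE (6,3): turn R to E, flip to black, move to (6,4). |black|=4
Step 3: on WHITE (6,4): turn R to S, flip to black, move to (7,4). |black|=5
Step 4: on WHITE (7,4): turn R to W, flip to black, move to (7,3). |black|=6
Step 5: on WHITE (7,3): turn R to N, flip to black, move to (6,3). |black|=7
Step 6: on BLACK (6,3): turn L to W, flip to white, move to (6,2). |black|=6
Step 7: on WHITE (6,2): turn R to N, flip to black, move to (5,2). |black|=7
Step 8: on WHITE (5,2): turn R to E, flip to black, move to (5,3). |black|=8
Step 9: on WHITE (5,3): turn R to S, flip to black, move to (6,3). |black|=9
Step 10: on WHITE (6,3): turn R to W, flip to black, move to (6,2). |black|=10
Step 11: on BLACK (6,2): turn L to S, flip to white, move to (7,2). |black|=9
Step 12: on WHITE (7,2): turn R to W, flip to black, move to (7,1). |black|=10
Step 13: on BLACK (7,1): turn L to S, flip to white, move to (8,1). |black|=9
Step 14: on WHITE (8,1): turn R to W, flip to black, move to (8,0). |black|=10
Step 15: on WHITE (8,0): turn R to N, flip to black, move to (7,0). |black|=11
Step 16: on WHITE (7,0): turn R to E, flip to black, move to (7,1). |black|=12

Answer: BLACK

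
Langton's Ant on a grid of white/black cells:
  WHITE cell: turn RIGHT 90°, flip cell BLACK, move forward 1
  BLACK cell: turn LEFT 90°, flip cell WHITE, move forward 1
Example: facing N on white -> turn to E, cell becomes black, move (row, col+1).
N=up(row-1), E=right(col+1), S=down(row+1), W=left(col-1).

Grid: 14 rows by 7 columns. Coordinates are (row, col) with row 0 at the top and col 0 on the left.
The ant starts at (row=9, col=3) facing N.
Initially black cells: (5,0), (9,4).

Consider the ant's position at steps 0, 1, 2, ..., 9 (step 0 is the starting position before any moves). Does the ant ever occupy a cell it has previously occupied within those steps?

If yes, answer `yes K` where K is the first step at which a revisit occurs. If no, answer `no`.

Answer: yes 5

Derivation:
Step 1: on WHITE (9,3): turn R to E, flip to black, move to (9,4). |black|=3 — new cell
Step 2: on BLACK (9,4): turn L to N, flip to white, move to (8,4). |black|=2 — new cell
Step 3: on WHITE (8,4): turn R to E, flip to black, move to (8,5). |black|=3 — new cell
Step 4: on WHITE (8,5): turn R to S, flip to black, move to (9,5). |black|=4 — new cell
Step 5: on WHITE (9,5): turn R to W, flip to black, move to (9,4). |black|=5 — REVISIT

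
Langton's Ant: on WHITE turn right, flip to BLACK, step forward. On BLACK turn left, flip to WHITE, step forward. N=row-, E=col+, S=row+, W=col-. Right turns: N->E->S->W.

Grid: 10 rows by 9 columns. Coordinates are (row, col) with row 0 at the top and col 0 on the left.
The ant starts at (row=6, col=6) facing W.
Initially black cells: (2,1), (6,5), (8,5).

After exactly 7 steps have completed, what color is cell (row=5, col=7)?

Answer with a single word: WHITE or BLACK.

Step 1: on WHITE (6,6): turn R to N, flip to black, move to (5,6). |black|=4
Step 2: on WHITE (5,6): turn R to E, flip to black, move to (5,7). |black|=5
Step 3: on WHITE (5,7): turn R to S, flip to black, move to (6,7). |black|=6
Step 4: on WHITE (6,7): turn R to W, flip to black, move to (6,6). |black|=7
Step 5: on BLACK (6,6): turn L to S, flip to white, move to (7,6). |black|=6
Step 6: on WHITE (7,6): turn R to W, flip to black, move to (7,5). |black|=7
Step 7: on WHITE (7,5): turn R to N, flip to black, move to (6,5). |black|=8

Answer: BLACK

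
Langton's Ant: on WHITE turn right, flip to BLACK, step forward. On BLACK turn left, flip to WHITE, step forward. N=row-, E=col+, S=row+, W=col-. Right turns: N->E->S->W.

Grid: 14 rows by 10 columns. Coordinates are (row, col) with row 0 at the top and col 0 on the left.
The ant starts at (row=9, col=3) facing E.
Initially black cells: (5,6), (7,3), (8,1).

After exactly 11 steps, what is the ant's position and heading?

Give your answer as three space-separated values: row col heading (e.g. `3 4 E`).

Step 1: on WHITE (9,3): turn R to S, flip to black, move to (10,3). |black|=4
Step 2: on WHITE (10,3): turn R to W, flip to black, move to (10,2). |black|=5
Step 3: on WHITE (10,2): turn R to N, flip to black, move to (9,2). |black|=6
Step 4: on WHITE (9,2): turn R to E, flip to black, move to (9,3). |black|=7
Step 5: on BLACK (9,3): turn L to N, flip to white, move to (8,3). |black|=6
Step 6: on WHITE (8,3): turn R to E, flip to black, move to (8,4). |black|=7
Step 7: on WHITE (8,4): turn R to S, flip to black, move to (9,4). |black|=8
Step 8: on WHITE (9,4): turn R to W, flip to black, move to (9,3). |black|=9
Step 9: on WHITE (9,3): turn R to N, flip to black, move to (8,3). |black|=10
Step 10: on BLACK (8,3): turn L to W, flip to white, move to (8,2). |black|=9
Step 11: on WHITE (8,2): turn R to N, flip to black, move to (7,2). |black|=10

Answer: 7 2 N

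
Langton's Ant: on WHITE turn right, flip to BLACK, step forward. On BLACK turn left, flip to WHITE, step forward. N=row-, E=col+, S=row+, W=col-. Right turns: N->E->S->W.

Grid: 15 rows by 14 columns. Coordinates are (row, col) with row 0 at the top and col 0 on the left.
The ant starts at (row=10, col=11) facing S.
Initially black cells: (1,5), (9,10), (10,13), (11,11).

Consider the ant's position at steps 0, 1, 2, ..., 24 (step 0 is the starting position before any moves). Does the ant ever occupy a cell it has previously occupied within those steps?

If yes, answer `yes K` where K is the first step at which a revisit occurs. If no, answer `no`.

Answer: yes 6

Derivation:
Step 1: on WHITE (10,11): turn R to W, flip to black, move to (10,10). |black|=5 — new cell
Step 2: on WHITE (10,10): turn R to N, flip to black, move to (9,10). |black|=6 — new cell
Step 3: on BLACK (9,10): turn L to W, flip to white, move to (9,9). |black|=5 — new cell
Step 4: on WHITE (9,9): turn R to N, flip to black, move to (8,9). |black|=6 — new cell
Step 5: on WHITE (8,9): turn R to E, flip to black, move to (8,10). |black|=7 — new cell
Step 6: on WHITE (8,10): turn R to S, flip to black, move to (9,10). |black|=8 — REVISIT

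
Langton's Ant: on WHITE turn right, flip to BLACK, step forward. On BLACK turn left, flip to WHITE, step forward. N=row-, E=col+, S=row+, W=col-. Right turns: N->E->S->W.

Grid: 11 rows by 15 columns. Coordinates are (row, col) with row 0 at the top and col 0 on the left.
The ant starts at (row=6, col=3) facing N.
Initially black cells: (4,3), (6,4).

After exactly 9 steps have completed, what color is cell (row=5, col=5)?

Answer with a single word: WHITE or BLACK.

Step 1: on WHITE (6,3): turn R to E, flip to black, move to (6,4). |black|=3
Step 2: on BLACK (6,4): turn L to N, flip to white, move to (5,4). |black|=2
Step 3: on WHITE (5,4): turn R to E, flip to black, move to (5,5). |black|=3
Step 4: on WHITE (5,5): turn R to S, flip to black, move to (6,5). |black|=4
Step 5: on WHITE (6,5): turn R to W, flip to black, move to (6,4). |black|=5
Step 6: on WHITE (6,4): turn R to N, flip to black, move to (5,4). |black|=6
Step 7: on BLACK (5,4): turn L to W, flip to white, move to (5,3). |black|=5
Step 8: on WHITE (5,3): turn R to N, flip to black, move to (4,3). |black|=6
Step 9: on BLACK (4,3): turn L to W, flip to white, move to (4,2). |black|=5

Answer: BLACK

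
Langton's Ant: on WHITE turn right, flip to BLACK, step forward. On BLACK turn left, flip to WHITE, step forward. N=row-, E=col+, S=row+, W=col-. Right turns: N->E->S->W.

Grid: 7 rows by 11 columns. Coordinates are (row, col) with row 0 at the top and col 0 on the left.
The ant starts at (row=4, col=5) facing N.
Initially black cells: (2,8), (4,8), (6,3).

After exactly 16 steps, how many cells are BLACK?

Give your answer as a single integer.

Step 1: on WHITE (4,5): turn R to E, flip to black, move to (4,6). |black|=4
Step 2: on WHITE (4,6): turn R to S, flip to black, move to (5,6). |black|=5
Step 3: on WHITE (5,6): turn R to W, flip to black, move to (5,5). |black|=6
Step 4: on WHITE (5,5): turn R to N, flip to black, move to (4,5). |black|=7
Step 5: on BLACK (4,5): turn L to W, flip to white, move to (4,4). |black|=6
Step 6: on WHITE (4,4): turn R to N, flip to black, move to (3,4). |black|=7
Step 7: on WHITE (3,4): turn R to E, flip to black, move to (3,5). |black|=8
Step 8: on WHITE (3,5): turn R to S, flip to black, move to (4,5). |black|=9
Step 9: on WHITE (4,5): turn R to W, flip to black, move to (4,4). |black|=10
Step 10: on BLACK (4,4): turn L to S, flip to white, move to (5,4). |black|=9
Step 11: on WHITE (5,4): turn R to W, flip to black, move to (5,3). |black|=10
Step 12: on WHITE (5,3): turn R to N, flip to black, move to (4,3). |black|=11
Step 13: on WHITE (4,3): turn R to E, flip to black, move to (4,4). |black|=12
Step 14: on WHITE (4,4): turn R to S, flip to black, move to (5,4). |black|=13
Step 15: on BLACK (5,4): turn L to E, flip to white, move to (5,5). |black|=12
Step 16: on BLACK (5,5): turn L to N, flip to white, move to (4,5). |black|=11

Answer: 11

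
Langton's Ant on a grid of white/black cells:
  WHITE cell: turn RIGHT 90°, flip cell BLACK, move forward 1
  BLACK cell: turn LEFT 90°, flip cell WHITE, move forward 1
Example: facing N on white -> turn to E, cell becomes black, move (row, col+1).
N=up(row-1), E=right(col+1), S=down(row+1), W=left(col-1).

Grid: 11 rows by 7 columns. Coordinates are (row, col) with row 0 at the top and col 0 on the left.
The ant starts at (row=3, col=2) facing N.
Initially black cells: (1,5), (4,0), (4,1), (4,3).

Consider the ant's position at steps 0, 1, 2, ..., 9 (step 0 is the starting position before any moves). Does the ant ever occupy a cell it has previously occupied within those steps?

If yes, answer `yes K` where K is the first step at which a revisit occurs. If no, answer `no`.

Step 1: on WHITE (3,2): turn R to E, flip to black, move to (3,3). |black|=5 — new cell
Step 2: on WHITE (3,3): turn R to S, flip to black, move to (4,3). |black|=6 — new cell
Step 3: on BLACK (4,3): turn L to E, flip to white, move to (4,4). |black|=5 — new cell
Step 4: on WHITE (4,4): turn R to S, flip to black, move to (5,4). |black|=6 — new cell
Step 5: on WHITE (5,4): turn R to W, flip to black, move to (5,3). |black|=7 — new cell
Step 6: on WHITE (5,3): turn R to N, flip to black, move to (4,3). |black|=8 — REVISIT

Answer: yes 6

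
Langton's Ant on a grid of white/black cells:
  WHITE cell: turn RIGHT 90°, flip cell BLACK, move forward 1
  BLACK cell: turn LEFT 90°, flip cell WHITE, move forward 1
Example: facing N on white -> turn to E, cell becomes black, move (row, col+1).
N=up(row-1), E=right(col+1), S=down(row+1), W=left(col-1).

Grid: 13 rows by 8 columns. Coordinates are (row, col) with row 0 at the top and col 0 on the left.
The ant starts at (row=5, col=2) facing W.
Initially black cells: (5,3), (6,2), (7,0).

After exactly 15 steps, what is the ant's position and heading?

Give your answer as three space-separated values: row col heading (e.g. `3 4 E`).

Answer: 5 3 S

Derivation:
Step 1: on WHITE (5,2): turn R to N, flip to black, move to (4,2). |black|=4
Step 2: on WHITE (4,2): turn R to E, flip to black, move to (4,3). |black|=5
Step 3: on WHITE (4,3): turn R to S, flip to black, move to (5,3). |black|=6
Step 4: on BLACK (5,3): turn L to E, flip to white, move to (5,4). |black|=5
Step 5: on WHITE (5,4): turn R to S, flip to black, move to (6,4). |black|=6
Step 6: on WHITE (6,4): turn R to W, flip to black, move to (6,3). |black|=7
Step 7: on WHITE (6,3): turn R to N, flip to black, move to (5,3). |black|=8
Step 8: on WHITE (5,3): turn R to E, flip to black, move to (5,4). |black|=9
Step 9: on BLACK (5,4): turn L to N, flip to white, move to (4,4). |black|=8
Step 10: on WHITE (4,4): turn R to E, flip to black, move to (4,5). |black|=9
Step 11: on WHITE (4,5): turn R to S, flip to black, move to (5,5). |black|=10
Step 12: on WHITE (5,5): turn R to W, flip to black, move to (5,4). |black|=11
Step 13: on WHITE (5,4): turn R to N, flip to black, move to (4,4). |black|=12
Step 14: on BLACK (4,4): turn L to W, flip to white, move to (4,3). |black|=11
Step 15: on BLACK (4,3): turn L to S, flip to white, move to (5,3). |black|=10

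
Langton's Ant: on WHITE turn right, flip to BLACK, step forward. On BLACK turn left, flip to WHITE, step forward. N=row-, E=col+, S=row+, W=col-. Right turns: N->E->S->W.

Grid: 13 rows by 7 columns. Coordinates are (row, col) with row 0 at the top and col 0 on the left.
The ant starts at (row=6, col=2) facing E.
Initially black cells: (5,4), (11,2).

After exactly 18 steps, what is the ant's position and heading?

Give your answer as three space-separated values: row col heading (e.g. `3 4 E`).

Step 1: on WHITE (6,2): turn R to S, flip to black, move to (7,2). |black|=3
Step 2: on WHITE (7,2): turn R to W, flip to black, move to (7,1). |black|=4
Step 3: on WHITE (7,1): turn R to N, flip to black, move to (6,1). |black|=5
Step 4: on WHITE (6,1): turn R to E, flip to black, move to (6,2). |black|=6
Step 5: on BLACK (6,2): turn L to N, flip to white, move to (5,2). |black|=5
Step 6: on WHITE (5,2): turn R to E, flip to black, move to (5,3). |black|=6
Step 7: on WHITE (5,3): turn R to S, flip to black, move to (6,3). |black|=7
Step 8: on WHITE (6,3): turn R to W, flip to black, move to (6,2). |black|=8
Step 9: on WHITE (6,2): turn R to N, flip to black, move to (5,2). |black|=9
Step 10: on BLACK (5,2): turn L to W, flip to white, move to (5,1). |black|=8
Step 11: on WHITE (5,1): turn R to N, flip to black, move to (4,1). |black|=9
Step 12: on WHITE (4,1): turn R to E, flip to black, move to (4,2). |black|=10
Step 13: on WHITE (4,2): turn R to S, flip to black, move to (5,2). |black|=11
Step 14: on WHITE (5,2): turn R to W, flip to black, move to (5,1). |black|=12
Step 15: on BLACK (5,1): turn L to S, flip to white, move to (6,1). |black|=11
Step 16: on BLACK (6,1): turn L to E, flip to white, move to (6,2). |black|=10
Step 17: on BLACK (6,2): turn L to N, flip to white, move to (5,2). |black|=9
Step 18: on BLACK (5,2): turn L to W, flip to white, move to (5,1). |black|=8

Answer: 5 1 W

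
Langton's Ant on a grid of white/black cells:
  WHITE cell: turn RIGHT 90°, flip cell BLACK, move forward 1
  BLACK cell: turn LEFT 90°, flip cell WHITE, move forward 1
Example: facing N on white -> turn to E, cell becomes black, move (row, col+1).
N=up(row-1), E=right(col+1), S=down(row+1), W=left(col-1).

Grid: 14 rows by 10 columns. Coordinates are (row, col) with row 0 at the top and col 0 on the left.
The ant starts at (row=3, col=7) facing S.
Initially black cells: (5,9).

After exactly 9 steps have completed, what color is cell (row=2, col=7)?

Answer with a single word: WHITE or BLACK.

Step 1: on WHITE (3,7): turn R to W, flip to black, move to (3,6). |black|=2
Step 2: on WHITE (3,6): turn R to N, flip to black, move to (2,6). |black|=3
Step 3: on WHITE (2,6): turn R to E, flip to black, move to (2,7). |black|=4
Step 4: on WHITE (2,7): turn R to S, flip to black, move to (3,7). |black|=5
Step 5: on BLACK (3,7): turn L to E, flip to white, move to (3,8). |black|=4
Step 6: on WHITE (3,8): turn R to S, flip to black, move to (4,8). |black|=5
Step 7: on WHITE (4,8): turn R to W, flip to black, move to (4,7). |black|=6
Step 8: on WHITE (4,7): turn R to N, flip to black, move to (3,7). |black|=7
Step 9: on WHITE (3,7): turn R to E, flip to black, move to (3,8). |black|=8

Answer: BLACK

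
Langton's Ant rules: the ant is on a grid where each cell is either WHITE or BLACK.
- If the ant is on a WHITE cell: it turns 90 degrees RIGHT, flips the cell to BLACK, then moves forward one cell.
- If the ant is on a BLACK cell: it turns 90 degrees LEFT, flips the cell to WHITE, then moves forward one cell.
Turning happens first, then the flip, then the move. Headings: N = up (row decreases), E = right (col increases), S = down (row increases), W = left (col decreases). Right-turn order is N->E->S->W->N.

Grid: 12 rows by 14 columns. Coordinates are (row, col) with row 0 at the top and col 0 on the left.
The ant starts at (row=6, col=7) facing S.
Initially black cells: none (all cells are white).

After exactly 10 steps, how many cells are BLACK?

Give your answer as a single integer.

Answer: 6

Derivation:
Step 1: on WHITE (6,7): turn R to W, flip to black, move to (6,6). |black|=1
Step 2: on WHITE (6,6): turn R to N, flip to black, move to (5,6). |black|=2
Step 3: on WHITE (5,6): turn R to E, flip to black, move to (5,7). |black|=3
Step 4: on WHITE (5,7): turn R to S, flip to black, move to (6,7). |black|=4
Step 5: on BLACK (6,7): turn L to E, flip to white, move to (6,8). |black|=3
Step 6: on WHITE (6,8): turn R to S, flip to black, move to (7,8). |black|=4
Step 7: on WHITE (7,8): turn R to W, flip to black, move to (7,7). |black|=5
Step 8: on WHITE (7,7): turn R to N, flip to black, move to (6,7). |black|=6
Step 9: on WHITE (6,7): turn R to E, flip to black, move to (6,8). |black|=7
Step 10: on BLACK (6,8): turn L to N, flip to white, move to (5,8). |black|=6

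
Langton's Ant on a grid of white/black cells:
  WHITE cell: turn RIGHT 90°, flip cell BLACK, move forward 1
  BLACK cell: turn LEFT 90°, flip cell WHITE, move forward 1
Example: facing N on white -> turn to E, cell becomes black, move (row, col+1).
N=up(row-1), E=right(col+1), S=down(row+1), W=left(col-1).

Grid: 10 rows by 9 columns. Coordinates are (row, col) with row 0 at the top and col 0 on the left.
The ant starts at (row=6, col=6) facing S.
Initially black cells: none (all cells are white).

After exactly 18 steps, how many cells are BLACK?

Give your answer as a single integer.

Step 1: on WHITE (6,6): turn R to W, flip to black, move to (6,5). |black|=1
Step 2: on WHITE (6,5): turn R to N, flip to black, move to (5,5). |black|=2
Step 3: on WHITE (5,5): turn R to E, flip to black, move to (5,6). |black|=3
Step 4: on WHITE (5,6): turn R to S, flip to black, move to (6,6). |black|=4
Step 5: on BLACK (6,6): turn L to E, flip to white, move to (6,7). |black|=3
Step 6: on WHITE (6,7): turn R to S, flip to black, move to (7,7). |black|=4
Step 7: on WHITE (7,7): turn R to W, flip to black, move to (7,6). |black|=5
Step 8: on WHITE (7,6): turn R to N, flip to black, move to (6,6). |black|=6
Step 9: on WHITE (6,6): turn R to E, flip to black, move to (6,7). |black|=7
Step 10: on BLACK (6,7): turn L to N, flip to white, move to (5,7). |black|=6
Step 11: on WHITE (5,7): turn R to E, flip to black, move to (5,8). |black|=7
Step 12: on WHITE (5,8): turn R to S, flip to black, move to (6,8). |black|=8
Step 13: on WHITE (6,8): turn R to W, flip to black, move to (6,7). |black|=9
Step 14: on WHITE (6,7): turn R to N, flip to black, move to (5,7). |black|=10
Step 15: on BLACK (5,7): turn L to W, flip to white, move to (5,6). |black|=9
Step 16: on BLACK (5,6): turn L to S, flip to white, move to (6,6). |black|=8
Step 17: on BLACK (6,6): turn L to E, flip to white, move to (6,7). |black|=7
Step 18: on BLACK (6,7): turn L to N, flip to white, move to (5,7). |black|=6

Answer: 6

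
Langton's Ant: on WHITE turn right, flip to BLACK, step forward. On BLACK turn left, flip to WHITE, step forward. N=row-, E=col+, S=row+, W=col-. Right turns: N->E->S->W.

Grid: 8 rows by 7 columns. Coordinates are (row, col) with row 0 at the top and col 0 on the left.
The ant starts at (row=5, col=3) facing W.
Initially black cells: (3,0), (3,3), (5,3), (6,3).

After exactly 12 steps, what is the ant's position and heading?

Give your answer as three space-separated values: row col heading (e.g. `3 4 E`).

Answer: 5 3 W

Derivation:
Step 1: on BLACK (5,3): turn L to S, flip to white, move to (6,3). |black|=3
Step 2: on BLACK (6,3): turn L to E, flip to white, move to (6,4). |black|=2
Step 3: on WHITE (6,4): turn R to S, flip to black, move to (7,4). |black|=3
Step 4: on WHITE (7,4): turn R to W, flip to black, move to (7,3). |black|=4
Step 5: on WHITE (7,3): turn R to N, flip to black, move to (6,3). |black|=5
Step 6: on WHITE (6,3): turn R to E, flip to black, move to (6,4). |black|=6
Step 7: on BLACK (6,4): turn L to N, flip to white, move to (5,4). |black|=5
Step 8: on WHITE (5,4): turn R to E, flip to black, move to (5,5). |black|=6
Step 9: on WHITE (5,5): turn R to S, flip to black, move to (6,5). |black|=7
Step 10: on WHITE (6,5): turn R to W, flip to black, move to (6,4). |black|=8
Step 11: on WHITE (6,4): turn R to N, flip to black, move to (5,4). |black|=9
Step 12: on BLACK (5,4): turn L to W, flip to white, move to (5,3). |black|=8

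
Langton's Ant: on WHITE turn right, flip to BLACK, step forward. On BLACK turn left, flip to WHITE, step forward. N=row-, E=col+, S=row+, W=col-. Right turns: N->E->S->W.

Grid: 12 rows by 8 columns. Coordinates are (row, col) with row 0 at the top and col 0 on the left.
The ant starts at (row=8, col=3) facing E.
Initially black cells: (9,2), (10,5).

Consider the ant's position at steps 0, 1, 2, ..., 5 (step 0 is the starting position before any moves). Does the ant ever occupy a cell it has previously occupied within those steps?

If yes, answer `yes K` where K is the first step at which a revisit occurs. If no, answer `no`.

Answer: no

Derivation:
Step 1: on WHITE (8,3): turn R to S, flip to black, move to (9,3). |black|=3 — new cell
Step 2: on WHITE (9,3): turn R to W, flip to black, move to (9,2). |black|=4 — new cell
Step 3: on BLACK (9,2): turn L to S, flip to white, move to (10,2). |black|=3 — new cell
Step 4: on WHITE (10,2): turn R to W, flip to black, move to (10,1). |black|=4 — new cell
Step 5: on WHITE (10,1): turn R to N, flip to black, move to (9,1). |black|=5 — new cell
No revisit within 5 steps.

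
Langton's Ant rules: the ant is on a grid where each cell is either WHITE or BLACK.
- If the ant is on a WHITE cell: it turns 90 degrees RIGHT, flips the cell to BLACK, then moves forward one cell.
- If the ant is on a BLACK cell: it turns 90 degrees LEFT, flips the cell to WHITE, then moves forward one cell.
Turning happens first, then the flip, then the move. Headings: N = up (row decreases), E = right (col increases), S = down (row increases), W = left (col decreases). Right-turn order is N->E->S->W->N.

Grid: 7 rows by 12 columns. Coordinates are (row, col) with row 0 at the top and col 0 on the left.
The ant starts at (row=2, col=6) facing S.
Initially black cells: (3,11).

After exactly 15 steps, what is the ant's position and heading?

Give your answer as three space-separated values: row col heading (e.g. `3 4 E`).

Answer: 1 6 W

Derivation:
Step 1: on WHITE (2,6): turn R to W, flip to black, move to (2,5). |black|=2
Step 2: on WHITE (2,5): turn R to N, flip to black, move to (1,5). |black|=3
Step 3: on WHITE (1,5): turn R to E, flip to black, move to (1,6). |black|=4
Step 4: on WHITE (1,6): turn R to S, flip to black, move to (2,6). |black|=5
Step 5: on BLACK (2,6): turn L to E, flip to white, move to (2,7). |black|=4
Step 6: on WHITE (2,7): turn R to S, flip to black, move to (3,7). |black|=5
Step 7: on WHITE (3,7): turn R to W, flip to black, move to (3,6). |black|=6
Step 8: on WHITE (3,6): turn R to N, flip to black, move to (2,6). |black|=7
Step 9: on WHITE (2,6): turn R to E, flip to black, move to (2,7). |black|=8
Step 10: on BLACK (2,7): turn L to N, flip to white, move to (1,7). |black|=7
Step 11: on WHITE (1,7): turn R to E, flip to black, move to (1,8). |black|=8
Step 12: on WHITE (1,8): turn R to S, flip to black, move to (2,8). |black|=9
Step 13: on WHITE (2,8): turn R to W, flip to black, move to (2,7). |black|=10
Step 14: on WHITE (2,7): turn R to N, flip to black, move to (1,7). |black|=11
Step 15: on BLACK (1,7): turn L to W, flip to white, move to (1,6). |black|=10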